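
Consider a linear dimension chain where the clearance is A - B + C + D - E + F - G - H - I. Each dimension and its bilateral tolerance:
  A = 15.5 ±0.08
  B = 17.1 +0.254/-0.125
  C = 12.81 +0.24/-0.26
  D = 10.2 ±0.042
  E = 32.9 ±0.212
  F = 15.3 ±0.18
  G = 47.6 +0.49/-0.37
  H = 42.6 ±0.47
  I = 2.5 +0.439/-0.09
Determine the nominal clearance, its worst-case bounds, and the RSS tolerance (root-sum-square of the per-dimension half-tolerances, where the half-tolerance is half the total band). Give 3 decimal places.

Stack each dimension's contribution:
  +A: nom +15.500 → Σnom=15.500; wc +0.080/-0.080 → slack +0.080/-0.080; half-tol=0.080, Σhalf²=0.006400
  -B: nom -17.100 → Σnom=-1.600; wc +0.125/-0.254 → slack +0.205/-0.334; half-tol=0.190, Σhalf²=0.042310
  +C: nom +12.810 → Σnom=11.210; wc +0.240/-0.260 → slack +0.445/-0.594; half-tol=0.250, Σhalf²=0.104810
  +D: nom +10.200 → Σnom=21.410; wc +0.042/-0.042 → slack +0.487/-0.636; half-tol=0.042, Σhalf²=0.106574
  -E: nom -32.900 → Σnom=-11.490; wc +0.212/-0.212 → slack +0.699/-0.848; half-tol=0.212, Σhalf²=0.151518
  +F: nom +15.300 → Σnom=3.810; wc +0.180/-0.180 → slack +0.879/-1.028; half-tol=0.180, Σhalf²=0.183918
  -G: nom -47.600 → Σnom=-43.790; wc +0.370/-0.490 → slack +1.249/-1.518; half-tol=0.430, Σhalf²=0.368818
  -H: nom -42.600 → Σnom=-86.390; wc +0.470/-0.470 → slack +1.719/-1.988; half-tol=0.470, Σhalf²=0.589718
  -I: nom -2.500 → Σnom=-88.890; wc +0.090/-0.439 → slack +1.809/-2.427; half-tol=0.265, Σhalf²=0.659679
Nominal = -88.890. Worst-case = [-88.890 - 2.427, -88.890 + 1.809] = [-91.317, -87.081]. RSS = √0.659679 = 0.812.

nominal=-88.890 wc=[-91.317,-87.081] rss=0.812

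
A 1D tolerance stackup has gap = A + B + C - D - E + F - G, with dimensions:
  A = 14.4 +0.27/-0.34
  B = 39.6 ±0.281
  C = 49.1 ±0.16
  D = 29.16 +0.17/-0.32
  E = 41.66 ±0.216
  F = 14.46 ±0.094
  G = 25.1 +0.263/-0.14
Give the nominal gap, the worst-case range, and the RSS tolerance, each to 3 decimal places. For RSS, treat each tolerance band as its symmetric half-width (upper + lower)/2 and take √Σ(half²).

nominal=21.640 wc=[20.116,23.121] rss=0.595

Stack each dimension's contribution:
  +A: nom +14.400 → Σnom=14.400; wc +0.270/-0.340 → slack +0.270/-0.340; half-tol=0.305, Σhalf²=0.093025
  +B: nom +39.600 → Σnom=54.000; wc +0.281/-0.281 → slack +0.551/-0.621; half-tol=0.281, Σhalf²=0.171986
  +C: nom +49.100 → Σnom=103.100; wc +0.160/-0.160 → slack +0.711/-0.781; half-tol=0.160, Σhalf²=0.197586
  -D: nom -29.160 → Σnom=73.940; wc +0.320/-0.170 → slack +1.031/-0.951; half-tol=0.245, Σhalf²=0.257611
  -E: nom -41.660 → Σnom=32.280; wc +0.216/-0.216 → slack +1.247/-1.167; half-tol=0.216, Σhalf²=0.304267
  +F: nom +14.460 → Σnom=46.740; wc +0.094/-0.094 → slack +1.341/-1.261; half-tol=0.094, Σhalf²=0.313103
  -G: nom -25.100 → Σnom=21.640; wc +0.140/-0.263 → slack +1.481/-1.524; half-tol=0.202, Σhalf²=0.353705
Nominal = 21.640. Worst-case = [21.640 - 1.524, 21.640 + 1.481] = [20.116, 23.121]. RSS = √0.353705 = 0.595.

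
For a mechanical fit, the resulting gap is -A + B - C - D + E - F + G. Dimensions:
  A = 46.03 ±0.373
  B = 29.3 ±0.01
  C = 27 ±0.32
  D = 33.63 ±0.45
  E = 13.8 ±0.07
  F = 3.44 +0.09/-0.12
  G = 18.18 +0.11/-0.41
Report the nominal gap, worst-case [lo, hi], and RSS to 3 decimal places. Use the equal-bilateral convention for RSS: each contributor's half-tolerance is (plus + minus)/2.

Stack each dimension's contribution:
  -A: nom -46.030 → Σnom=-46.030; wc +0.373/-0.373 → slack +0.373/-0.373; half-tol=0.373, Σhalf²=0.139129
  +B: nom +29.300 → Σnom=-16.730; wc +0.010/-0.010 → slack +0.383/-0.383; half-tol=0.010, Σhalf²=0.139229
  -C: nom -27.000 → Σnom=-43.730; wc +0.320/-0.320 → slack +0.703/-0.703; half-tol=0.320, Σhalf²=0.241629
  -D: nom -33.630 → Σnom=-77.360; wc +0.450/-0.450 → slack +1.153/-1.153; half-tol=0.450, Σhalf²=0.444129
  +E: nom +13.800 → Σnom=-63.560; wc +0.070/-0.070 → slack +1.223/-1.223; half-tol=0.070, Σhalf²=0.449029
  -F: nom -3.440 → Σnom=-67.000; wc +0.120/-0.090 → slack +1.343/-1.313; half-tol=0.105, Σhalf²=0.460054
  +G: nom +18.180 → Σnom=-48.820; wc +0.110/-0.410 → slack +1.453/-1.723; half-tol=0.260, Σhalf²=0.527654
Nominal = -48.820. Worst-case = [-48.820 - 1.723, -48.820 + 1.453] = [-50.543, -47.367]. RSS = √0.527654 = 0.726.

nominal=-48.820 wc=[-50.543,-47.367] rss=0.726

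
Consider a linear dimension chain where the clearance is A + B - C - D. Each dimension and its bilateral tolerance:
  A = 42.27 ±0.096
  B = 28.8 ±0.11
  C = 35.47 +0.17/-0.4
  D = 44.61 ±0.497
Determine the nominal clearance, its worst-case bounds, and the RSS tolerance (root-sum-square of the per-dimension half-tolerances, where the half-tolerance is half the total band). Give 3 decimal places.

Stack each dimension's contribution:
  +A: nom +42.270 → Σnom=42.270; wc +0.096/-0.096 → slack +0.096/-0.096; half-tol=0.096, Σhalf²=0.009216
  +B: nom +28.800 → Σnom=71.070; wc +0.110/-0.110 → slack +0.206/-0.206; half-tol=0.110, Σhalf²=0.021316
  -C: nom -35.470 → Σnom=35.600; wc +0.400/-0.170 → slack +0.606/-0.376; half-tol=0.285, Σhalf²=0.102541
  -D: nom -44.610 → Σnom=-9.010; wc +0.497/-0.497 → slack +1.103/-0.873; half-tol=0.497, Σhalf²=0.349550
Nominal = -9.010. Worst-case = [-9.010 - 0.873, -9.010 + 1.103] = [-9.883, -7.907]. RSS = √0.349550 = 0.591.

nominal=-9.010 wc=[-9.883,-7.907] rss=0.591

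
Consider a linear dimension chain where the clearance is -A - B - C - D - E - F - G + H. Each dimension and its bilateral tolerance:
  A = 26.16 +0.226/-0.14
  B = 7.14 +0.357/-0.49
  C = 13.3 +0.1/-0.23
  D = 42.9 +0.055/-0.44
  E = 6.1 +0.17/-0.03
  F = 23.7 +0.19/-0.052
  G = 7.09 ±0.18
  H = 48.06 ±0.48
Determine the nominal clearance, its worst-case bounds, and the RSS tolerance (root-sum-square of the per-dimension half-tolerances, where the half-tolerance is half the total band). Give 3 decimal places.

Stack each dimension's contribution:
  -A: nom -26.160 → Σnom=-26.160; wc +0.140/-0.226 → slack +0.140/-0.226; half-tol=0.183, Σhalf²=0.033489
  -B: nom -7.140 → Σnom=-33.300; wc +0.490/-0.357 → slack +0.630/-0.583; half-tol=0.423, Σhalf²=0.212841
  -C: nom -13.300 → Σnom=-46.600; wc +0.230/-0.100 → slack +0.860/-0.683; half-tol=0.165, Σhalf²=0.240066
  -D: nom -42.900 → Σnom=-89.500; wc +0.440/-0.055 → slack +1.300/-0.738; half-tol=0.247, Σhalf²=0.301322
  -E: nom -6.100 → Σnom=-95.600; wc +0.030/-0.170 → slack +1.330/-0.908; half-tol=0.100, Σhalf²=0.311323
  -F: nom -23.700 → Σnom=-119.300; wc +0.052/-0.190 → slack +1.382/-1.098; half-tol=0.121, Σhalf²=0.325964
  -G: nom -7.090 → Σnom=-126.390; wc +0.180/-0.180 → slack +1.562/-1.278; half-tol=0.180, Σhalf²=0.358364
  +H: nom +48.060 → Σnom=-78.330; wc +0.480/-0.480 → slack +2.042/-1.758; half-tol=0.480, Σhalf²=0.588763
Nominal = -78.330. Worst-case = [-78.330 - 1.758, -78.330 + 2.042] = [-80.088, -76.288]. RSS = √0.588763 = 0.767.

nominal=-78.330 wc=[-80.088,-76.288] rss=0.767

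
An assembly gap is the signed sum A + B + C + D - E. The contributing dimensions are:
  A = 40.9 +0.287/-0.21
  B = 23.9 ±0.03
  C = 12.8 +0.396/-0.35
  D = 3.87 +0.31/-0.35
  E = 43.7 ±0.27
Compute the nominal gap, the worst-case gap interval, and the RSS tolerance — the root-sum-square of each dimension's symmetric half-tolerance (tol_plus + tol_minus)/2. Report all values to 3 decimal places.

Stack each dimension's contribution:
  +A: nom +40.900 → Σnom=40.900; wc +0.287/-0.210 → slack +0.287/-0.210; half-tol=0.248, Σhalf²=0.061752
  +B: nom +23.900 → Σnom=64.800; wc +0.030/-0.030 → slack +0.317/-0.240; half-tol=0.030, Σhalf²=0.062652
  +C: nom +12.800 → Σnom=77.600; wc +0.396/-0.350 → slack +0.713/-0.590; half-tol=0.373, Σhalf²=0.201781
  +D: nom +3.870 → Σnom=81.470; wc +0.310/-0.350 → slack +1.023/-0.940; half-tol=0.330, Σhalf²=0.310681
  -E: nom -43.700 → Σnom=37.770; wc +0.270/-0.270 → slack +1.293/-1.210; half-tol=0.270, Σhalf²=0.383581
Nominal = 37.770. Worst-case = [37.770 - 1.210, 37.770 + 1.293] = [36.560, 39.063]. RSS = √0.383581 = 0.619.

nominal=37.770 wc=[36.560,39.063] rss=0.619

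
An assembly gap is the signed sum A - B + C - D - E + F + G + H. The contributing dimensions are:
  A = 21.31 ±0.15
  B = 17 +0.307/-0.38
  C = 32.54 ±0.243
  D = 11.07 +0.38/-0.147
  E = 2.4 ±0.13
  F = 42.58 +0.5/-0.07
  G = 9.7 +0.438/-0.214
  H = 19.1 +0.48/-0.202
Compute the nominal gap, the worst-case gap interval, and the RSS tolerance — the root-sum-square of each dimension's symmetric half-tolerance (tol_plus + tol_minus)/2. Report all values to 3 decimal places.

Stack each dimension's contribution:
  +A: nom +21.310 → Σnom=21.310; wc +0.150/-0.150 → slack +0.150/-0.150; half-tol=0.150, Σhalf²=0.022500
  -B: nom -17.000 → Σnom=4.310; wc +0.380/-0.307 → slack +0.530/-0.457; half-tol=0.344, Σhalf²=0.140492
  +C: nom +32.540 → Σnom=36.850; wc +0.243/-0.243 → slack +0.773/-0.700; half-tol=0.243, Σhalf²=0.199541
  -D: nom -11.070 → Σnom=25.780; wc +0.147/-0.380 → slack +0.920/-1.080; half-tol=0.264, Σhalf²=0.268973
  -E: nom -2.400 → Σnom=23.380; wc +0.130/-0.130 → slack +1.050/-1.210; half-tol=0.130, Σhalf²=0.285874
  +F: nom +42.580 → Σnom=65.960; wc +0.500/-0.070 → slack +1.550/-1.280; half-tol=0.285, Σhalf²=0.367098
  +G: nom +9.700 → Σnom=75.660; wc +0.438/-0.214 → slack +1.988/-1.494; half-tol=0.326, Σhalf²=0.473375
  +H: nom +19.100 → Σnom=94.760; wc +0.480/-0.202 → slack +2.468/-1.696; half-tol=0.341, Σhalf²=0.589655
Nominal = 94.760. Worst-case = [94.760 - 1.696, 94.760 + 2.468] = [93.064, 97.228]. RSS = √0.589655 = 0.768.

nominal=94.760 wc=[93.064,97.228] rss=0.768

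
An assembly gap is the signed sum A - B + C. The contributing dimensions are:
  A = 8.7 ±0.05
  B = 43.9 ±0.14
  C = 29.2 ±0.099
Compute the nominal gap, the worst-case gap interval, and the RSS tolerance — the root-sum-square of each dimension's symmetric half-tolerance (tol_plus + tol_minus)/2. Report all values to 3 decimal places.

Stack each dimension's contribution:
  +A: nom +8.700 → Σnom=8.700; wc +0.050/-0.050 → slack +0.050/-0.050; half-tol=0.050, Σhalf²=0.002500
  -B: nom -43.900 → Σnom=-35.200; wc +0.140/-0.140 → slack +0.190/-0.190; half-tol=0.140, Σhalf²=0.022100
  +C: nom +29.200 → Σnom=-6.000; wc +0.099/-0.099 → slack +0.289/-0.289; half-tol=0.099, Σhalf²=0.031901
Nominal = -6.000. Worst-case = [-6.000 - 0.289, -6.000 + 0.289] = [-6.289, -5.711]. RSS = √0.031901 = 0.179.

nominal=-6.000 wc=[-6.289,-5.711] rss=0.179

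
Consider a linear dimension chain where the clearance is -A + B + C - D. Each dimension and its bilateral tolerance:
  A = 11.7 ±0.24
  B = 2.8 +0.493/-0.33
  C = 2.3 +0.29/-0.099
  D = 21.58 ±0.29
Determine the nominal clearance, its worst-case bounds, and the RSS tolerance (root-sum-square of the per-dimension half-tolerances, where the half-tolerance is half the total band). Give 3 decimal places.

nominal=-28.180 wc=[-29.139,-26.867] rss=0.591

Stack each dimension's contribution:
  -A: nom -11.700 → Σnom=-11.700; wc +0.240/-0.240 → slack +0.240/-0.240; half-tol=0.240, Σhalf²=0.057600
  +B: nom +2.800 → Σnom=-8.900; wc +0.493/-0.330 → slack +0.733/-0.570; half-tol=0.411, Σhalf²=0.226932
  +C: nom +2.300 → Σnom=-6.600; wc +0.290/-0.099 → slack +1.023/-0.669; half-tol=0.195, Σhalf²=0.264763
  -D: nom -21.580 → Σnom=-28.180; wc +0.290/-0.290 → slack +1.313/-0.959; half-tol=0.290, Σhalf²=0.348863
Nominal = -28.180. Worst-case = [-28.180 - 0.959, -28.180 + 1.313] = [-29.139, -26.867]. RSS = √0.348863 = 0.591.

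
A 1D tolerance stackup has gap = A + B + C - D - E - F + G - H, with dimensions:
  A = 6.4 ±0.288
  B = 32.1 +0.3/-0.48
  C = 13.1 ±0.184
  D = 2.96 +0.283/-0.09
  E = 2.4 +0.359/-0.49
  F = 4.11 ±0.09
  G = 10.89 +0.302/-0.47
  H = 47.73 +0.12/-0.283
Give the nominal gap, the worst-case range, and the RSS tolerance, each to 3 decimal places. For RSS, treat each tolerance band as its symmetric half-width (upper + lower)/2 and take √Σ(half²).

nominal=5.290 wc=[3.016,7.317] rss=0.826

Stack each dimension's contribution:
  +A: nom +6.400 → Σnom=6.400; wc +0.288/-0.288 → slack +0.288/-0.288; half-tol=0.288, Σhalf²=0.082944
  +B: nom +32.100 → Σnom=38.500; wc +0.300/-0.480 → slack +0.588/-0.768; half-tol=0.390, Σhalf²=0.235044
  +C: nom +13.100 → Σnom=51.600; wc +0.184/-0.184 → slack +0.772/-0.952; half-tol=0.184, Σhalf²=0.268900
  -D: nom -2.960 → Σnom=48.640; wc +0.090/-0.283 → slack +0.862/-1.235; half-tol=0.186, Σhalf²=0.303682
  -E: nom -2.400 → Σnom=46.240; wc +0.490/-0.359 → slack +1.352/-1.594; half-tol=0.424, Σhalf²=0.483882
  -F: nom -4.110 → Σnom=42.130; wc +0.090/-0.090 → slack +1.442/-1.684; half-tol=0.090, Σhalf²=0.491982
  +G: nom +10.890 → Σnom=53.020; wc +0.302/-0.470 → slack +1.744/-2.154; half-tol=0.386, Σhalf²=0.640979
  -H: nom -47.730 → Σnom=5.290; wc +0.283/-0.120 → slack +2.027/-2.274; half-tol=0.201, Σhalf²=0.681581
Nominal = 5.290. Worst-case = [5.290 - 2.274, 5.290 + 2.027] = [3.016, 7.317]. RSS = √0.681581 = 0.826.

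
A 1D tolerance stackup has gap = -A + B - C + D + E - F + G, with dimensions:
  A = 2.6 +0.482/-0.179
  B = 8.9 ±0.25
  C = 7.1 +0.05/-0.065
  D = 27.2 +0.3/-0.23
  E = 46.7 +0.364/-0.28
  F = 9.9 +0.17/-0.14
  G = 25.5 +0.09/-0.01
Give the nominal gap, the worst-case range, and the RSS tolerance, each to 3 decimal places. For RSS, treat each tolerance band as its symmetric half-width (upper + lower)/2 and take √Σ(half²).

Stack each dimension's contribution:
  -A: nom -2.600 → Σnom=-2.600; wc +0.179/-0.482 → slack +0.179/-0.482; half-tol=0.331, Σhalf²=0.109230
  +B: nom +8.900 → Σnom=6.300; wc +0.250/-0.250 → slack +0.429/-0.732; half-tol=0.250, Σhalf²=0.171730
  -C: nom -7.100 → Σnom=-0.800; wc +0.065/-0.050 → slack +0.494/-0.782; half-tol=0.058, Σhalf²=0.175037
  +D: nom +27.200 → Σnom=26.400; wc +0.300/-0.230 → slack +0.794/-1.012; half-tol=0.265, Σhalf²=0.245262
  +E: nom +46.700 → Σnom=73.100; wc +0.364/-0.280 → slack +1.158/-1.292; half-tol=0.322, Σhalf²=0.348946
  -F: nom -9.900 → Σnom=63.200; wc +0.140/-0.170 → slack +1.298/-1.462; half-tol=0.155, Σhalf²=0.372971
  +G: nom +25.500 → Σnom=88.700; wc +0.090/-0.010 → slack +1.388/-1.472; half-tol=0.050, Σhalf²=0.375471
Nominal = 88.700. Worst-case = [88.700 - 1.472, 88.700 + 1.388] = [87.228, 90.088]. RSS = √0.375471 = 0.613.

nominal=88.700 wc=[87.228,90.088] rss=0.613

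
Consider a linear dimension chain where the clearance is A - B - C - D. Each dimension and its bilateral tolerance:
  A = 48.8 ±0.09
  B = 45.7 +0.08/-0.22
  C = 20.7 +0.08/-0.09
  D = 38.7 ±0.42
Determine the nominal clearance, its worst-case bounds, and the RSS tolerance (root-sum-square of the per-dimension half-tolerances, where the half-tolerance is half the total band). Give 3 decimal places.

Stack each dimension's contribution:
  +A: nom +48.800 → Σnom=48.800; wc +0.090/-0.090 → slack +0.090/-0.090; half-tol=0.090, Σhalf²=0.008100
  -B: nom -45.700 → Σnom=3.100; wc +0.220/-0.080 → slack +0.310/-0.170; half-tol=0.150, Σhalf²=0.030600
  -C: nom -20.700 → Σnom=-17.600; wc +0.090/-0.080 → slack +0.400/-0.250; half-tol=0.085, Σhalf²=0.037825
  -D: nom -38.700 → Σnom=-56.300; wc +0.420/-0.420 → slack +0.820/-0.670; half-tol=0.420, Σhalf²=0.214225
Nominal = -56.300. Worst-case = [-56.300 - 0.670, -56.300 + 0.820] = [-56.970, -55.480]. RSS = √0.214225 = 0.463.

nominal=-56.300 wc=[-56.970,-55.480] rss=0.463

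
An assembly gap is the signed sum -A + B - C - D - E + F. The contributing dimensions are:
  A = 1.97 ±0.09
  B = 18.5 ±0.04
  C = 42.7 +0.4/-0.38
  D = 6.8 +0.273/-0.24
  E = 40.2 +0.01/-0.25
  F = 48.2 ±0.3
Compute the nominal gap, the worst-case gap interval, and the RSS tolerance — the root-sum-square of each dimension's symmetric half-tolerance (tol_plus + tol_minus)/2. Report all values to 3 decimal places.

nominal=-24.970 wc=[-26.083,-23.670] rss=0.578

Stack each dimension's contribution:
  -A: nom -1.970 → Σnom=-1.970; wc +0.090/-0.090 → slack +0.090/-0.090; half-tol=0.090, Σhalf²=0.008100
  +B: nom +18.500 → Σnom=16.530; wc +0.040/-0.040 → slack +0.130/-0.130; half-tol=0.040, Σhalf²=0.009700
  -C: nom -42.700 → Σnom=-26.170; wc +0.380/-0.400 → slack +0.510/-0.530; half-tol=0.390, Σhalf²=0.161800
  -D: nom -6.800 → Σnom=-32.970; wc +0.240/-0.273 → slack +0.750/-0.803; half-tol=0.257, Σhalf²=0.227592
  -E: nom -40.200 → Σnom=-73.170; wc +0.250/-0.010 → slack +1.000/-0.813; half-tol=0.130, Σhalf²=0.244492
  +F: nom +48.200 → Σnom=-24.970; wc +0.300/-0.300 → slack +1.300/-1.113; half-tol=0.300, Σhalf²=0.334492
Nominal = -24.970. Worst-case = [-24.970 - 1.113, -24.970 + 1.300] = [-26.083, -23.670]. RSS = √0.334492 = 0.578.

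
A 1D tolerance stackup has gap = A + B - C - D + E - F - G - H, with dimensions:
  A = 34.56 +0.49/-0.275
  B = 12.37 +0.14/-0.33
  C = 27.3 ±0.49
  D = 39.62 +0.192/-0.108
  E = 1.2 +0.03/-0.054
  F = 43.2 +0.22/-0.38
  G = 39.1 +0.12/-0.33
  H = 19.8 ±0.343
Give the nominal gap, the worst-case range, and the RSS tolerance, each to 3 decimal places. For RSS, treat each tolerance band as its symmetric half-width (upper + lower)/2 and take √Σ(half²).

Stack each dimension's contribution:
  +A: nom +34.560 → Σnom=34.560; wc +0.490/-0.275 → slack +0.490/-0.275; half-tol=0.383, Σhalf²=0.146306
  +B: nom +12.370 → Σnom=46.930; wc +0.140/-0.330 → slack +0.630/-0.605; half-tol=0.235, Σhalf²=0.201531
  -C: nom -27.300 → Σnom=19.630; wc +0.490/-0.490 → slack +1.120/-1.095; half-tol=0.490, Σhalf²=0.441631
  -D: nom -39.620 → Σnom=-19.990; wc +0.108/-0.192 → slack +1.228/-1.287; half-tol=0.150, Σhalf²=0.464131
  +E: nom +1.200 → Σnom=-18.790; wc +0.030/-0.054 → slack +1.258/-1.341; half-tol=0.042, Σhalf²=0.465895
  -F: nom -43.200 → Σnom=-61.990; wc +0.380/-0.220 → slack +1.638/-1.561; half-tol=0.300, Σhalf²=0.555895
  -G: nom -39.100 → Σnom=-101.090; wc +0.330/-0.120 → slack +1.968/-1.681; half-tol=0.225, Σhalf²=0.606520
  -H: nom -19.800 → Σnom=-120.890; wc +0.343/-0.343 → slack +2.311/-2.024; half-tol=0.343, Σhalf²=0.724169
Nominal = -120.890. Worst-case = [-120.890 - 2.024, -120.890 + 2.311] = [-122.914, -118.579]. RSS = √0.724169 = 0.851.

nominal=-120.890 wc=[-122.914,-118.579] rss=0.851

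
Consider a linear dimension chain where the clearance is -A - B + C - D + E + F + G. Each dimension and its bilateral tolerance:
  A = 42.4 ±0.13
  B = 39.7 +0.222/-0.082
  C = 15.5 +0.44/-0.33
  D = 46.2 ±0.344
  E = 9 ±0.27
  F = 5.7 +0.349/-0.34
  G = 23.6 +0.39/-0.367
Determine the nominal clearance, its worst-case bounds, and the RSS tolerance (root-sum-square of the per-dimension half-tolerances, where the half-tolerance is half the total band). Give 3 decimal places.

nominal=-74.500 wc=[-76.503,-72.495] rss=0.801

Stack each dimension's contribution:
  -A: nom -42.400 → Σnom=-42.400; wc +0.130/-0.130 → slack +0.130/-0.130; half-tol=0.130, Σhalf²=0.016900
  -B: nom -39.700 → Σnom=-82.100; wc +0.082/-0.222 → slack +0.212/-0.352; half-tol=0.152, Σhalf²=0.040004
  +C: nom +15.500 → Σnom=-66.600; wc +0.440/-0.330 → slack +0.652/-0.682; half-tol=0.385, Σhalf²=0.188229
  -D: nom -46.200 → Σnom=-112.800; wc +0.344/-0.344 → slack +0.996/-1.026; half-tol=0.344, Σhalf²=0.306565
  +E: nom +9.000 → Σnom=-103.800; wc +0.270/-0.270 → slack +1.266/-1.296; half-tol=0.270, Σhalf²=0.379465
  +F: nom +5.700 → Σnom=-98.100; wc +0.349/-0.340 → slack +1.615/-1.636; half-tol=0.345, Σhalf²=0.498145
  +G: nom +23.600 → Σnom=-74.500; wc +0.390/-0.367 → slack +2.005/-2.003; half-tol=0.379, Σhalf²=0.641408
Nominal = -74.500. Worst-case = [-74.500 - 2.003, -74.500 + 2.005] = [-76.503, -72.495]. RSS = √0.641408 = 0.801.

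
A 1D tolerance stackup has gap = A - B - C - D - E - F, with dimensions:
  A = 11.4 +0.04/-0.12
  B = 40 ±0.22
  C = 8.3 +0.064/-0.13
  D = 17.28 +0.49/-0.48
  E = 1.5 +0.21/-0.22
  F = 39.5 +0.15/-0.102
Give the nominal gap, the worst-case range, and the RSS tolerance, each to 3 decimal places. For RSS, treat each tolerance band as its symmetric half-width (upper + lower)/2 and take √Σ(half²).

Stack each dimension's contribution:
  +A: nom +11.400 → Σnom=11.400; wc +0.040/-0.120 → slack +0.040/-0.120; half-tol=0.080, Σhalf²=0.006400
  -B: nom -40.000 → Σnom=-28.600; wc +0.220/-0.220 → slack +0.260/-0.340; half-tol=0.220, Σhalf²=0.054800
  -C: nom -8.300 → Σnom=-36.900; wc +0.130/-0.064 → slack +0.390/-0.404; half-tol=0.097, Σhalf²=0.064209
  -D: nom -17.280 → Σnom=-54.180; wc +0.480/-0.490 → slack +0.870/-0.894; half-tol=0.485, Σhalf²=0.299434
  -E: nom -1.500 → Σnom=-55.680; wc +0.220/-0.210 → slack +1.090/-1.104; half-tol=0.215, Σhalf²=0.345659
  -F: nom -39.500 → Σnom=-95.180; wc +0.102/-0.150 → slack +1.192/-1.254; half-tol=0.126, Σhalf²=0.361535
Nominal = -95.180. Worst-case = [-95.180 - 1.254, -95.180 + 1.192] = [-96.434, -93.988]. RSS = √0.361535 = 0.601.

nominal=-95.180 wc=[-96.434,-93.988] rss=0.601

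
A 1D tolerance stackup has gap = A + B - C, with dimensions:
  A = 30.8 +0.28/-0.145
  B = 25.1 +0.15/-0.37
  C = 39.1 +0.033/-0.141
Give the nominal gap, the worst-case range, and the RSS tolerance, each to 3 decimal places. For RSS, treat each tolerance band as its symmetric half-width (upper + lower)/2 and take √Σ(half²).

Stack each dimension's contribution:
  +A: nom +30.800 → Σnom=30.800; wc +0.280/-0.145 → slack +0.280/-0.145; half-tol=0.213, Σhalf²=0.045156
  +B: nom +25.100 → Σnom=55.900; wc +0.150/-0.370 → slack +0.430/-0.515; half-tol=0.260, Σhalf²=0.112756
  -C: nom -39.100 → Σnom=16.800; wc +0.141/-0.033 → slack +0.571/-0.548; half-tol=0.087, Σhalf²=0.120325
Nominal = 16.800. Worst-case = [16.800 - 0.548, 16.800 + 0.571] = [16.252, 17.371]. RSS = √0.120325 = 0.347.

nominal=16.800 wc=[16.252,17.371] rss=0.347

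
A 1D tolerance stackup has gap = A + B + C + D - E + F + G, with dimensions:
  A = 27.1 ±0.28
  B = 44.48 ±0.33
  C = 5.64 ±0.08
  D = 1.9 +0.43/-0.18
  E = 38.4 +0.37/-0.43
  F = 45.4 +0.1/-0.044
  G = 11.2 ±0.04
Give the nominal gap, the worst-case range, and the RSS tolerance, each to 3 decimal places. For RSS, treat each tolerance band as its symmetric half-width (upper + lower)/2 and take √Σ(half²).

nominal=97.320 wc=[95.996,99.010] rss=0.673

Stack each dimension's contribution:
  +A: nom +27.100 → Σnom=27.100; wc +0.280/-0.280 → slack +0.280/-0.280; half-tol=0.280, Σhalf²=0.078400
  +B: nom +44.480 → Σnom=71.580; wc +0.330/-0.330 → slack +0.610/-0.610; half-tol=0.330, Σhalf²=0.187300
  +C: nom +5.640 → Σnom=77.220; wc +0.080/-0.080 → slack +0.690/-0.690; half-tol=0.080, Σhalf²=0.193700
  +D: nom +1.900 → Σnom=79.120; wc +0.430/-0.180 → slack +1.120/-0.870; half-tol=0.305, Σhalf²=0.286725
  -E: nom -38.400 → Σnom=40.720; wc +0.430/-0.370 → slack +1.550/-1.240; half-tol=0.400, Σhalf²=0.446725
  +F: nom +45.400 → Σnom=86.120; wc +0.100/-0.044 → slack +1.650/-1.284; half-tol=0.072, Σhalf²=0.451909
  +G: nom +11.200 → Σnom=97.320; wc +0.040/-0.040 → slack +1.690/-1.324; half-tol=0.040, Σhalf²=0.453509
Nominal = 97.320. Worst-case = [97.320 - 1.324, 97.320 + 1.690] = [95.996, 99.010]. RSS = √0.453509 = 0.673.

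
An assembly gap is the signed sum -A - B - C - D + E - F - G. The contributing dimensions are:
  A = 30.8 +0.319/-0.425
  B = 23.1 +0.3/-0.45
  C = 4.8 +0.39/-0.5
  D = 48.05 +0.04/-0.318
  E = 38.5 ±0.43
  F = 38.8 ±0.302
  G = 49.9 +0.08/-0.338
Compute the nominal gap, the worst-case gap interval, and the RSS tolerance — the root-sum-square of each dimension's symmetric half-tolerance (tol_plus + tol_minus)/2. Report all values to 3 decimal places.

Stack each dimension's contribution:
  -A: nom -30.800 → Σnom=-30.800; wc +0.425/-0.319 → slack +0.425/-0.319; half-tol=0.372, Σhalf²=0.138384
  -B: nom -23.100 → Σnom=-53.900; wc +0.450/-0.300 → slack +0.875/-0.619; half-tol=0.375, Σhalf²=0.279009
  -C: nom -4.800 → Σnom=-58.700; wc +0.500/-0.390 → slack +1.375/-1.009; half-tol=0.445, Σhalf²=0.477034
  -D: nom -48.050 → Σnom=-106.750; wc +0.318/-0.040 → slack +1.693/-1.049; half-tol=0.179, Σhalf²=0.509075
  +E: nom +38.500 → Σnom=-68.250; wc +0.430/-0.430 → slack +2.123/-1.479; half-tol=0.430, Σhalf²=0.693975
  -F: nom -38.800 → Σnom=-107.050; wc +0.302/-0.302 → slack +2.425/-1.781; half-tol=0.302, Σhalf²=0.785179
  -G: nom -49.900 → Σnom=-156.950; wc +0.338/-0.080 → slack +2.763/-1.861; half-tol=0.209, Σhalf²=0.828860
Nominal = -156.950. Worst-case = [-156.950 - 1.861, -156.950 + 2.763] = [-158.811, -154.187]. RSS = √0.828860 = 0.910.

nominal=-156.950 wc=[-158.811,-154.187] rss=0.910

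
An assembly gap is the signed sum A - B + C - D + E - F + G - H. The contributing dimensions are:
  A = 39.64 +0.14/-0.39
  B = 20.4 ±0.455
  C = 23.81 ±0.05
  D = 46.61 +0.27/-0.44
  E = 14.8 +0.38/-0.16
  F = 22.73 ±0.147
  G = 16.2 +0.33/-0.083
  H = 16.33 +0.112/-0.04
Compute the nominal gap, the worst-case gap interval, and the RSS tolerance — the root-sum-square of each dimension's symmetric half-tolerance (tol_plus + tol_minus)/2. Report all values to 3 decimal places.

nominal=-11.620 wc=[-13.287,-9.638] rss=0.741

Stack each dimension's contribution:
  +A: nom +39.640 → Σnom=39.640; wc +0.140/-0.390 → slack +0.140/-0.390; half-tol=0.265, Σhalf²=0.070225
  -B: nom -20.400 → Σnom=19.240; wc +0.455/-0.455 → slack +0.595/-0.845; half-tol=0.455, Σhalf²=0.277250
  +C: nom +23.810 → Σnom=43.050; wc +0.050/-0.050 → slack +0.645/-0.895; half-tol=0.050, Σhalf²=0.279750
  -D: nom -46.610 → Σnom=-3.560; wc +0.440/-0.270 → slack +1.085/-1.165; half-tol=0.355, Σhalf²=0.405775
  +E: nom +14.800 → Σnom=11.240; wc +0.380/-0.160 → slack +1.465/-1.325; half-tol=0.270, Σhalf²=0.478675
  -F: nom -22.730 → Σnom=-11.490; wc +0.147/-0.147 → slack +1.612/-1.472; half-tol=0.147, Σhalf²=0.500284
  +G: nom +16.200 → Σnom=4.710; wc +0.330/-0.083 → slack +1.942/-1.555; half-tol=0.207, Σhalf²=0.542926
  -H: nom -16.330 → Σnom=-11.620; wc +0.040/-0.112 → slack +1.982/-1.667; half-tol=0.076, Σhalf²=0.548702
Nominal = -11.620. Worst-case = [-11.620 - 1.667, -11.620 + 1.982] = [-13.287, -9.638]. RSS = √0.548702 = 0.741.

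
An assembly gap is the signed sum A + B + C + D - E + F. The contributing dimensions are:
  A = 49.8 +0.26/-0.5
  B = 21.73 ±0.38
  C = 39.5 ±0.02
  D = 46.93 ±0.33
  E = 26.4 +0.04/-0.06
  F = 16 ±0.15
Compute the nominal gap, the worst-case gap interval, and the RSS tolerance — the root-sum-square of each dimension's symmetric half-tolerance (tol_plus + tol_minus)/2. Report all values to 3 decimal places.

nominal=147.560 wc=[146.140,148.760] rss=0.650

Stack each dimension's contribution:
  +A: nom +49.800 → Σnom=49.800; wc +0.260/-0.500 → slack +0.260/-0.500; half-tol=0.380, Σhalf²=0.144400
  +B: nom +21.730 → Σnom=71.530; wc +0.380/-0.380 → slack +0.640/-0.880; half-tol=0.380, Σhalf²=0.288800
  +C: nom +39.500 → Σnom=111.030; wc +0.020/-0.020 → slack +0.660/-0.900; half-tol=0.020, Σhalf²=0.289200
  +D: nom +46.930 → Σnom=157.960; wc +0.330/-0.330 → slack +0.990/-1.230; half-tol=0.330, Σhalf²=0.398100
  -E: nom -26.400 → Σnom=131.560; wc +0.060/-0.040 → slack +1.050/-1.270; half-tol=0.050, Σhalf²=0.400600
  +F: nom +16.000 → Σnom=147.560; wc +0.150/-0.150 → slack +1.200/-1.420; half-tol=0.150, Σhalf²=0.423100
Nominal = 147.560. Worst-case = [147.560 - 1.420, 147.560 + 1.200] = [146.140, 148.760]. RSS = √0.423100 = 0.650.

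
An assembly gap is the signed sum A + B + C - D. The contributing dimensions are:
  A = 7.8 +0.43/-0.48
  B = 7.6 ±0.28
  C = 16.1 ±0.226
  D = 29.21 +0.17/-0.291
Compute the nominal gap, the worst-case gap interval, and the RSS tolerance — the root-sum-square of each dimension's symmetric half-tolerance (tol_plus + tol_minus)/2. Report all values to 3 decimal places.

Stack each dimension's contribution:
  +A: nom +7.800 → Σnom=7.800; wc +0.430/-0.480 → slack +0.430/-0.480; half-tol=0.455, Σhalf²=0.207025
  +B: nom +7.600 → Σnom=15.400; wc +0.280/-0.280 → slack +0.710/-0.760; half-tol=0.280, Σhalf²=0.285425
  +C: nom +16.100 → Σnom=31.500; wc +0.226/-0.226 → slack +0.936/-0.986; half-tol=0.226, Σhalf²=0.336501
  -D: nom -29.210 → Σnom=2.290; wc +0.291/-0.170 → slack +1.227/-1.156; half-tol=0.230, Σhalf²=0.389631
Nominal = 2.290. Worst-case = [2.290 - 1.156, 2.290 + 1.227] = [1.134, 3.517]. RSS = √0.389631 = 0.624.

nominal=2.290 wc=[1.134,3.517] rss=0.624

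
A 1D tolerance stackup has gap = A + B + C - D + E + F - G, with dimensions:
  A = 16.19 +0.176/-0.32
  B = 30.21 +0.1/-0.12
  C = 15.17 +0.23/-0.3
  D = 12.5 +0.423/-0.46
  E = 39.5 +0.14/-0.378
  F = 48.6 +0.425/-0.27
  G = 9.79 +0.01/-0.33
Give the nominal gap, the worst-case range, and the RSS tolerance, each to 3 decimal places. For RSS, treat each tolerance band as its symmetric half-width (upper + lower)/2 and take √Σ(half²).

nominal=127.380 wc=[125.559,129.241] rss=0.745

Stack each dimension's contribution:
  +A: nom +16.190 → Σnom=16.190; wc +0.176/-0.320 → slack +0.176/-0.320; half-tol=0.248, Σhalf²=0.061504
  +B: nom +30.210 → Σnom=46.400; wc +0.100/-0.120 → slack +0.276/-0.440; half-tol=0.110, Σhalf²=0.073604
  +C: nom +15.170 → Σnom=61.570; wc +0.230/-0.300 → slack +0.506/-0.740; half-tol=0.265, Σhalf²=0.143829
  -D: nom -12.500 → Σnom=49.070; wc +0.460/-0.423 → slack +0.966/-1.163; half-tol=0.442, Σhalf²=0.338751
  +E: nom +39.500 → Σnom=88.570; wc +0.140/-0.378 → slack +1.106/-1.541; half-tol=0.259, Σhalf²=0.405832
  +F: nom +48.600 → Σnom=137.170; wc +0.425/-0.270 → slack +1.531/-1.811; half-tol=0.348, Σhalf²=0.526589
  -G: nom -9.790 → Σnom=127.380; wc +0.330/-0.010 → slack +1.861/-1.821; half-tol=0.170, Σhalf²=0.555489
Nominal = 127.380. Worst-case = [127.380 - 1.821, 127.380 + 1.861] = [125.559, 129.241]. RSS = √0.555489 = 0.745.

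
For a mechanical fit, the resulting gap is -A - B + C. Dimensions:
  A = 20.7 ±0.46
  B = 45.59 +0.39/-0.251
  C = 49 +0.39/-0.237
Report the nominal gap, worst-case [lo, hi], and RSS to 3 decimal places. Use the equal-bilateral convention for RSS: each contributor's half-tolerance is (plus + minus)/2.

Stack each dimension's contribution:
  -A: nom -20.700 → Σnom=-20.700; wc +0.460/-0.460 → slack +0.460/-0.460; half-tol=0.460, Σhalf²=0.211600
  -B: nom -45.590 → Σnom=-66.290; wc +0.251/-0.390 → slack +0.711/-0.850; half-tol=0.321, Σhalf²=0.314320
  +C: nom +49.000 → Σnom=-17.290; wc +0.390/-0.237 → slack +1.101/-1.087; half-tol=0.314, Σhalf²=0.412603
Nominal = -17.290. Worst-case = [-17.290 - 1.087, -17.290 + 1.101] = [-18.377, -16.189]. RSS = √0.412603 = 0.642.

nominal=-17.290 wc=[-18.377,-16.189] rss=0.642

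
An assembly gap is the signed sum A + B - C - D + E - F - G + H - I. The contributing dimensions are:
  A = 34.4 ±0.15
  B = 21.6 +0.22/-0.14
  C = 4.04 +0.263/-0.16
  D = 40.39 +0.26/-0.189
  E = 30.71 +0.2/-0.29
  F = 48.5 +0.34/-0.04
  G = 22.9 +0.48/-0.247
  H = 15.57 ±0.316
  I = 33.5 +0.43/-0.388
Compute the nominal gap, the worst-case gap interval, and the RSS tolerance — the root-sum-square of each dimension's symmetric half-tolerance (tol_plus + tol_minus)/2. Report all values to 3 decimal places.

nominal=-47.050 wc=[-49.719,-45.140] rss=0.803

Stack each dimension's contribution:
  +A: nom +34.400 → Σnom=34.400; wc +0.150/-0.150 → slack +0.150/-0.150; half-tol=0.150, Σhalf²=0.022500
  +B: nom +21.600 → Σnom=56.000; wc +0.220/-0.140 → slack +0.370/-0.290; half-tol=0.180, Σhalf²=0.054900
  -C: nom -4.040 → Σnom=51.960; wc +0.160/-0.263 → slack +0.530/-0.553; half-tol=0.212, Σhalf²=0.099632
  -D: nom -40.390 → Σnom=11.570; wc +0.189/-0.260 → slack +0.719/-0.813; half-tol=0.225, Σhalf²=0.150033
  +E: nom +30.710 → Σnom=42.280; wc +0.200/-0.290 → slack +0.919/-1.103; half-tol=0.245, Σhalf²=0.210058
  -F: nom -48.500 → Σnom=-6.220; wc +0.040/-0.340 → slack +0.959/-1.443; half-tol=0.190, Σhalf²=0.246158
  -G: nom -22.900 → Σnom=-29.120; wc +0.247/-0.480 → slack +1.206/-1.923; half-tol=0.363, Σhalf²=0.378290
  +H: nom +15.570 → Σnom=-13.550; wc +0.316/-0.316 → slack +1.522/-2.239; half-tol=0.316, Σhalf²=0.478146
  -I: nom -33.500 → Σnom=-47.050; wc +0.388/-0.430 → slack +1.910/-2.669; half-tol=0.409, Σhalf²=0.645427
Nominal = -47.050. Worst-case = [-47.050 - 2.669, -47.050 + 1.910] = [-49.719, -45.140]. RSS = √0.645427 = 0.803.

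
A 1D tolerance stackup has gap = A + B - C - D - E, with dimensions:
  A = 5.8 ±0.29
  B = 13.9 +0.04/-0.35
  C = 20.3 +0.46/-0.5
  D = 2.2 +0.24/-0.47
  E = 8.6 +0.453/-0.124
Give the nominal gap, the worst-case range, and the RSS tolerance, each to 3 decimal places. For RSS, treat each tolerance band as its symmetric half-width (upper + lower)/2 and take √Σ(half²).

Stack each dimension's contribution:
  +A: nom +5.800 → Σnom=5.800; wc +0.290/-0.290 → slack +0.290/-0.290; half-tol=0.290, Σhalf²=0.084100
  +B: nom +13.900 → Σnom=19.700; wc +0.040/-0.350 → slack +0.330/-0.640; half-tol=0.195, Σhalf²=0.122125
  -C: nom -20.300 → Σnom=-0.600; wc +0.500/-0.460 → slack +0.830/-1.100; half-tol=0.480, Σhalf²=0.352525
  -D: nom -2.200 → Σnom=-2.800; wc +0.470/-0.240 → slack +1.300/-1.340; half-tol=0.355, Σhalf²=0.478550
  -E: nom -8.600 → Σnom=-11.400; wc +0.124/-0.453 → slack +1.424/-1.793; half-tol=0.288, Σhalf²=0.561782
Nominal = -11.400. Worst-case = [-11.400 - 1.793, -11.400 + 1.424] = [-13.193, -9.976]. RSS = √0.561782 = 0.750.

nominal=-11.400 wc=[-13.193,-9.976] rss=0.750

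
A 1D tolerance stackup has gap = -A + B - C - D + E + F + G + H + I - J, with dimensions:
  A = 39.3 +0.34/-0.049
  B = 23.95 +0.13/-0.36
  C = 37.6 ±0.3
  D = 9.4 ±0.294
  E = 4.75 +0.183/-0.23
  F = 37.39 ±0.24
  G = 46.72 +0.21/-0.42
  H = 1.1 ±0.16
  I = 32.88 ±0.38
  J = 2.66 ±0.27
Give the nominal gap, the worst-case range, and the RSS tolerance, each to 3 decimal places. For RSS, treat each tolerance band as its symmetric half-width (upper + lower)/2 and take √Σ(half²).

Stack each dimension's contribution:
  -A: nom -39.300 → Σnom=-39.300; wc +0.049/-0.340 → slack +0.049/-0.340; half-tol=0.195, Σhalf²=0.037830
  +B: nom +23.950 → Σnom=-15.350; wc +0.130/-0.360 → slack +0.179/-0.700; half-tol=0.245, Σhalf²=0.097855
  -C: nom -37.600 → Σnom=-52.950; wc +0.300/-0.300 → slack +0.479/-1.000; half-tol=0.300, Σhalf²=0.187855
  -D: nom -9.400 → Σnom=-62.350; wc +0.294/-0.294 → slack +0.773/-1.294; half-tol=0.294, Σhalf²=0.274291
  +E: nom +4.750 → Σnom=-57.600; wc +0.183/-0.230 → slack +0.956/-1.524; half-tol=0.207, Σhalf²=0.316933
  +F: nom +37.390 → Σnom=-20.210; wc +0.240/-0.240 → slack +1.196/-1.764; half-tol=0.240, Σhalf²=0.374533
  +G: nom +46.720 → Σnom=26.510; wc +0.210/-0.420 → slack +1.406/-2.184; half-tol=0.315, Σhalf²=0.473758
  +H: nom +1.100 → Σnom=27.610; wc +0.160/-0.160 → slack +1.566/-2.344; half-tol=0.160, Σhalf²=0.499358
  +I: nom +32.880 → Σnom=60.490; wc +0.380/-0.380 → slack +1.946/-2.724; half-tol=0.380, Σhalf²=0.643759
  -J: nom -2.660 → Σnom=57.830; wc +0.270/-0.270 → slack +2.216/-2.994; half-tol=0.270, Σhalf²=0.716658
Nominal = 57.830. Worst-case = [57.830 - 2.994, 57.830 + 2.216] = [54.836, 60.046]. RSS = √0.716658 = 0.847.

nominal=57.830 wc=[54.836,60.046] rss=0.847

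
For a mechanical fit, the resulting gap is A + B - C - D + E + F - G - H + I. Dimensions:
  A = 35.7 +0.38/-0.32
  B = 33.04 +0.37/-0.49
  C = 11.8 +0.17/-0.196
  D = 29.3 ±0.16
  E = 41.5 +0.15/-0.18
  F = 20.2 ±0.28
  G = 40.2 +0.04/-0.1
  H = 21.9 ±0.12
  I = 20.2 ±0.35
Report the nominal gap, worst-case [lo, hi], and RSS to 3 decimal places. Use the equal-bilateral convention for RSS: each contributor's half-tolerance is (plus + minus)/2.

nominal=47.440 wc=[45.330,49.546] rss=0.784

Stack each dimension's contribution:
  +A: nom +35.700 → Σnom=35.700; wc +0.380/-0.320 → slack +0.380/-0.320; half-tol=0.350, Σhalf²=0.122500
  +B: nom +33.040 → Σnom=68.740; wc +0.370/-0.490 → slack +0.750/-0.810; half-tol=0.430, Σhalf²=0.307400
  -C: nom -11.800 → Σnom=56.940; wc +0.196/-0.170 → slack +0.946/-0.980; half-tol=0.183, Σhalf²=0.340889
  -D: nom -29.300 → Σnom=27.640; wc +0.160/-0.160 → slack +1.106/-1.140; half-tol=0.160, Σhalf²=0.366489
  +E: nom +41.500 → Σnom=69.140; wc +0.150/-0.180 → slack +1.256/-1.320; half-tol=0.165, Σhalf²=0.393714
  +F: nom +20.200 → Σnom=89.340; wc +0.280/-0.280 → slack +1.536/-1.600; half-tol=0.280, Σhalf²=0.472114
  -G: nom -40.200 → Σnom=49.140; wc +0.100/-0.040 → slack +1.636/-1.640; half-tol=0.070, Σhalf²=0.477014
  -H: nom -21.900 → Σnom=27.240; wc +0.120/-0.120 → slack +1.756/-1.760; half-tol=0.120, Σhalf²=0.491414
  +I: nom +20.200 → Σnom=47.440; wc +0.350/-0.350 → slack +2.106/-2.110; half-tol=0.350, Σhalf²=0.613914
Nominal = 47.440. Worst-case = [47.440 - 2.110, 47.440 + 2.106] = [45.330, 49.546]. RSS = √0.613914 = 0.784.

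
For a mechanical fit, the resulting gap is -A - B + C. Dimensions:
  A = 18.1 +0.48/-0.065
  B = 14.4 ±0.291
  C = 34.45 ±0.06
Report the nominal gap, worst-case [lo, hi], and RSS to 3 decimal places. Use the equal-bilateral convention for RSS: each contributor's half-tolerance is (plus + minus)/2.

Stack each dimension's contribution:
  -A: nom -18.100 → Σnom=-18.100; wc +0.065/-0.480 → slack +0.065/-0.480; half-tol=0.272, Σhalf²=0.074256
  -B: nom -14.400 → Σnom=-32.500; wc +0.291/-0.291 → slack +0.356/-0.771; half-tol=0.291, Σhalf²=0.158937
  +C: nom +34.450 → Σnom=1.950; wc +0.060/-0.060 → slack +0.416/-0.831; half-tol=0.060, Σhalf²=0.162537
Nominal = 1.950. Worst-case = [1.950 - 0.831, 1.950 + 0.416] = [1.119, 2.366]. RSS = √0.162537 = 0.403.

nominal=1.950 wc=[1.119,2.366] rss=0.403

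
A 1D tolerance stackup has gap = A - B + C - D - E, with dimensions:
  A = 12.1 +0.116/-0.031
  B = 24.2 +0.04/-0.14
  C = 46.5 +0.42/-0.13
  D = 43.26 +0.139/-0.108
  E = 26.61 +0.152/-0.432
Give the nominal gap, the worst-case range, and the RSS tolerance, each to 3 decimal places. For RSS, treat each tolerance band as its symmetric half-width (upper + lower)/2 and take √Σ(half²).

Stack each dimension's contribution:
  +A: nom +12.100 → Σnom=12.100; wc +0.116/-0.031 → slack +0.116/-0.031; half-tol=0.074, Σhalf²=0.005402
  -B: nom -24.200 → Σnom=-12.100; wc +0.140/-0.040 → slack +0.256/-0.071; half-tol=0.090, Σhalf²=0.013502
  +C: nom +46.500 → Σnom=34.400; wc +0.420/-0.130 → slack +0.676/-0.201; half-tol=0.275, Σhalf²=0.089127
  -D: nom -43.260 → Σnom=-8.860; wc +0.108/-0.139 → slack +0.784/-0.340; half-tol=0.123, Σhalf²=0.104380
  -E: nom -26.610 → Σnom=-35.470; wc +0.432/-0.152 → slack +1.216/-0.492; half-tol=0.292, Σhalf²=0.189644
Nominal = -35.470. Worst-case = [-35.470 - 0.492, -35.470 + 1.216] = [-35.962, -34.254]. RSS = √0.189644 = 0.435.

nominal=-35.470 wc=[-35.962,-34.254] rss=0.435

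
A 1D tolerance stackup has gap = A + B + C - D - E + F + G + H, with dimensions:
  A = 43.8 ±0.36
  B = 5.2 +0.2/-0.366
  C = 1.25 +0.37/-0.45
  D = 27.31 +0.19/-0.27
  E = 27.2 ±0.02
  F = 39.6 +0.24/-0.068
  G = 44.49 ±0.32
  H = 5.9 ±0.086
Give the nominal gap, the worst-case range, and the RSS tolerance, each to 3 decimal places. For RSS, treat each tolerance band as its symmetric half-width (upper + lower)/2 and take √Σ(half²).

Stack each dimension's contribution:
  +A: nom +43.800 → Σnom=43.800; wc +0.360/-0.360 → slack +0.360/-0.360; half-tol=0.360, Σhalf²=0.129600
  +B: nom +5.200 → Σnom=49.000; wc +0.200/-0.366 → slack +0.560/-0.726; half-tol=0.283, Σhalf²=0.209689
  +C: nom +1.250 → Σnom=50.250; wc +0.370/-0.450 → slack +0.930/-1.176; half-tol=0.410, Σhalf²=0.377789
  -D: nom -27.310 → Σnom=22.940; wc +0.270/-0.190 → slack +1.200/-1.366; half-tol=0.230, Σhalf²=0.430689
  -E: nom -27.200 → Σnom=-4.260; wc +0.020/-0.020 → slack +1.220/-1.386; half-tol=0.020, Σhalf²=0.431089
  +F: nom +39.600 → Σnom=35.340; wc +0.240/-0.068 → slack +1.460/-1.454; half-tol=0.154, Σhalf²=0.454805
  +G: nom +44.490 → Σnom=79.830; wc +0.320/-0.320 → slack +1.780/-1.774; half-tol=0.320, Σhalf²=0.557205
  +H: nom +5.900 → Σnom=85.730; wc +0.086/-0.086 → slack +1.866/-1.860; half-tol=0.086, Σhalf²=0.564601
Nominal = 85.730. Worst-case = [85.730 - 1.860, 85.730 + 1.866] = [83.870, 87.596]. RSS = √0.564601 = 0.751.

nominal=85.730 wc=[83.870,87.596] rss=0.751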